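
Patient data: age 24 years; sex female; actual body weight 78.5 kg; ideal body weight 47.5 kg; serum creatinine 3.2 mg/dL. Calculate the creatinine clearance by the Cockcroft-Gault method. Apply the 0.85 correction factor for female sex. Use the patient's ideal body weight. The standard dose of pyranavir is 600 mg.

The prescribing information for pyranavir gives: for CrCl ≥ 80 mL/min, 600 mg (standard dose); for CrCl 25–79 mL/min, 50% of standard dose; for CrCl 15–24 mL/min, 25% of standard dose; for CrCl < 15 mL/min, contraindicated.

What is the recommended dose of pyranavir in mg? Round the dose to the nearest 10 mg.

150 mg

CrCl = (140 − 24) × 47.5 / (72 × 3.2) × 0.85 = 5510.0 / 230.40 × 0.85 ≈ 20.3 mL/min
CrCl ≈ 20 mL/min → bracket 15–24 mL/min.
25% of 600 mg = 150 mg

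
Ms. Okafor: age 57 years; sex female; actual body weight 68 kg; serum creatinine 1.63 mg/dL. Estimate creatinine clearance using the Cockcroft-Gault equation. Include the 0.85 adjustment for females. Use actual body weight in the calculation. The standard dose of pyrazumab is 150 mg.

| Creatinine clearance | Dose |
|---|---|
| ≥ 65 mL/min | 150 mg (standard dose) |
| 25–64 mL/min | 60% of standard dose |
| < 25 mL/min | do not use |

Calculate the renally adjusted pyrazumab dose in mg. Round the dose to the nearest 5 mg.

90 mg

CrCl = (140 − 57) × 68 / (72 × 1.63) × 0.85 = 5644.0 / 117.36 × 0.85 ≈ 40.9 mL/min
CrCl ≈ 41 mL/min → bracket 25–64 mL/min.
60% of 150 mg = 90 mg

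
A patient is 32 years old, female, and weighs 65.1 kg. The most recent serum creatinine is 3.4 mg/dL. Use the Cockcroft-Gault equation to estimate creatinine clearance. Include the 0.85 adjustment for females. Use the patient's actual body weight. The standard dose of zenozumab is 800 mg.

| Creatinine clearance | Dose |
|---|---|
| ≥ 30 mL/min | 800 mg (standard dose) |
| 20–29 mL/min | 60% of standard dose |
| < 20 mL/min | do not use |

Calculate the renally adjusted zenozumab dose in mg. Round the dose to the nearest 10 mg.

CrCl = (140 − 32) × 65.1 / (72 × 3.4) × 0.85 = 7030.8 / 244.80 × 0.85 ≈ 24.4 mL/min
CrCl ≈ 24 mL/min → bracket 20–29 mL/min.
60% of 800 mg = 480 mg

480 mg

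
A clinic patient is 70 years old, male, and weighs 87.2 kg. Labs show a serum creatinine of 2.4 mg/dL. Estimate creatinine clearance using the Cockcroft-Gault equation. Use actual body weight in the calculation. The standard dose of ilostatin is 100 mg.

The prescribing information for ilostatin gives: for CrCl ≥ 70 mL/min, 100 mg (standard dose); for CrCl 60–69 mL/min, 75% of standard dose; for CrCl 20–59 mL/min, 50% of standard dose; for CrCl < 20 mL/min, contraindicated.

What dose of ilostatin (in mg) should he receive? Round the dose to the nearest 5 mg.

CrCl = (140 − 70) × 87.2 / (72 × 2.4) = 6104.0 / 172.80 ≈ 35.3 mL/min
CrCl ≈ 35 mL/min → bracket 20–59 mL/min.
50% of 100 mg = 50 mg

50 mg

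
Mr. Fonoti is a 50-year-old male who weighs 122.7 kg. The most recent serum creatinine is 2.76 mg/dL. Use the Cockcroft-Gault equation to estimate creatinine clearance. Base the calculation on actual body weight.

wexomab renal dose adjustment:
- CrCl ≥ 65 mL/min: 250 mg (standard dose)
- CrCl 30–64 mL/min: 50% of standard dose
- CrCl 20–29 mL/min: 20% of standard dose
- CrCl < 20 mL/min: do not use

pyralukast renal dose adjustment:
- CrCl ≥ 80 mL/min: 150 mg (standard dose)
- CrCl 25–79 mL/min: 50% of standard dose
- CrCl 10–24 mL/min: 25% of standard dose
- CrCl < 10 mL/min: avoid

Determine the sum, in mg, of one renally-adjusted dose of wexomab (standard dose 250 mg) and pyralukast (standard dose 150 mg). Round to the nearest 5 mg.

CrCl = (140 − 50) × 122.7 / (72 × 2.76) = 11043.0 / 198.72 ≈ 55.6 mL/min
CrCl ≈ 56 mL/min.
wexomab: 30–64 mL/min → 50% of 250 mg = 125 mg.
pyralukast: 25–79 mL/min → 50% of 150 mg = 75 mg.
Total = 125 + 75 = 200 mg.

200 mg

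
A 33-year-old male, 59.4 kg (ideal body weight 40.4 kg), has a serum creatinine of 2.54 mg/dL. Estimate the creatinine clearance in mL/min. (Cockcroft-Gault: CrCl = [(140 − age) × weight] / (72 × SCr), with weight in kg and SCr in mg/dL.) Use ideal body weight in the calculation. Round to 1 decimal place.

23.6 mL/min

CrCl = (140 − 33) × 40.4 / (72 × 2.54) = 4322.8 / 182.88 ≈ 23.6 mL/min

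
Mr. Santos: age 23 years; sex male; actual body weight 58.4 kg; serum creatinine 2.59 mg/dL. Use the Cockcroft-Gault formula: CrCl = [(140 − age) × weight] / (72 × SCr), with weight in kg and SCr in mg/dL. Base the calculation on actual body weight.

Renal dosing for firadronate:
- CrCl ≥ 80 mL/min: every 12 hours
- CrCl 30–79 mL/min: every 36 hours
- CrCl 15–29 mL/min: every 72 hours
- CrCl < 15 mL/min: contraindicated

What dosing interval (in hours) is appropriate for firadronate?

every 36 hours

CrCl = (140 − 23) × 58.4 / (72 × 2.59) = 6832.8 / 186.48 ≈ 36.6 mL/min
CrCl ≈ 37 mL/min → bracket 30–79 mL/min → every 36 hours.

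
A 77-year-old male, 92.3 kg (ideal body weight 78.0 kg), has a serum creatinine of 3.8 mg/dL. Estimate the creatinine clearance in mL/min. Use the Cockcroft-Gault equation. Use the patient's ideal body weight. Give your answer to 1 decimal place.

18.0 mL/min

CrCl = (140 − 77) × 78 / (72 × 3.8) = 4914.0 / 273.60 ≈ 18.0 mL/min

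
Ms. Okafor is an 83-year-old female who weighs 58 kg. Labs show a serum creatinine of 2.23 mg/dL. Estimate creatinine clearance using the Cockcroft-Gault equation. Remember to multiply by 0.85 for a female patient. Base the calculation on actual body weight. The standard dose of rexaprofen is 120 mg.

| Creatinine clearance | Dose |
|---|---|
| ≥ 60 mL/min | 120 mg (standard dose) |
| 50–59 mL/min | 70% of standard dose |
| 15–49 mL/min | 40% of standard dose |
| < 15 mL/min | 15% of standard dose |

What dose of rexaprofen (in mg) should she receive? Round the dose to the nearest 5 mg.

CrCl = (140 − 83) × 58 / (72 × 2.23) × 0.85 = 3306.0 / 160.56 × 0.85 ≈ 17.5 mL/min
CrCl ≈ 18 mL/min → bracket 15–49 mL/min.
40% of 120 mg = 48 mg → 50 mg

50 mg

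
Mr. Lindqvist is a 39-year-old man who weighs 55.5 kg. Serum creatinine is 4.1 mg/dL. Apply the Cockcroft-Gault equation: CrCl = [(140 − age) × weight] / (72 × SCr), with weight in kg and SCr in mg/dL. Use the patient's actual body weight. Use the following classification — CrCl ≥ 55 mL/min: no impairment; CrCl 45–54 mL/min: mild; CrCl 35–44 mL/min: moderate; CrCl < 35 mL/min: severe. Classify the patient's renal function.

severe

CrCl = (140 − 39) × 55.5 / (72 × 4.1) = 5605.5 / 295.20 ≈ 19.0 mL/min
19 mL/min falls in the 'severe' range.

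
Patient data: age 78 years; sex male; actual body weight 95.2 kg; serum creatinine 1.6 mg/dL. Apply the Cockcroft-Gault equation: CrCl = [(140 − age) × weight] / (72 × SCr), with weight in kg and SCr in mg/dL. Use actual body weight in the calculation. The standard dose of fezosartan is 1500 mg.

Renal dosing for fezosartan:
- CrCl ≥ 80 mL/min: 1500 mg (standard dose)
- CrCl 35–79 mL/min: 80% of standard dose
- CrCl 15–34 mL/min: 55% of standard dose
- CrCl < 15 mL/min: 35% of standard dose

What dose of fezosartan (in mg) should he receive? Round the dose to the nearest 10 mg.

CrCl = (140 − 78) × 95.2 / (72 × 1.6) = 5902.4 / 115.20 ≈ 51.2 mL/min
CrCl ≈ 51 mL/min → bracket 35–79 mL/min.
80% of 1500 mg = 1200 mg

1200 mg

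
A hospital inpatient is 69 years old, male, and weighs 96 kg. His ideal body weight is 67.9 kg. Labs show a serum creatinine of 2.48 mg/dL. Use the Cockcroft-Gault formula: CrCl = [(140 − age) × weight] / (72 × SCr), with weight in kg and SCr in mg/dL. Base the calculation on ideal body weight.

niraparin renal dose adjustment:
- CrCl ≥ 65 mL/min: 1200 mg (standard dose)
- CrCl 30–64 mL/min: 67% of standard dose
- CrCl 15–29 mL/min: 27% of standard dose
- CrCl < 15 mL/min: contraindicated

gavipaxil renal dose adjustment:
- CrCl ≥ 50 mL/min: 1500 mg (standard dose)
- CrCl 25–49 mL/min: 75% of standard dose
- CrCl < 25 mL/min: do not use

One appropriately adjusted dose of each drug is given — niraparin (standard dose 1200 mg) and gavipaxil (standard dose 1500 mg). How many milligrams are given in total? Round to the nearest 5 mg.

1450 mg

CrCl = (140 − 69) × 67.9 / (72 × 2.48) = 4820.9 / 178.56 ≈ 27.0 mL/min
CrCl ≈ 27 mL/min.
niraparin: 15–29 mL/min → 27% of 1200 mg = 324 mg.
gavipaxil: 25–49 mL/min → 75% of 1500 mg = 1125 mg.
Total = 324 + 1125 = 1449 mg.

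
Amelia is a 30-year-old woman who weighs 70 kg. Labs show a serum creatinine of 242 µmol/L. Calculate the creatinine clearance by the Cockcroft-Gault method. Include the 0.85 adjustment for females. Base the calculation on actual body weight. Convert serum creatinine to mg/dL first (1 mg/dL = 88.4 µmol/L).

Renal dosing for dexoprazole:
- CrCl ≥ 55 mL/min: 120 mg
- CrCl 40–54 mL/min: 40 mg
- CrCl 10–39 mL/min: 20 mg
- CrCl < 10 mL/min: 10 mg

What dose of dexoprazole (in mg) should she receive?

20 mg

SCr = 242 / 88.4 = 2.738 mg/dL
CrCl = (140 − 30) × 70 / (72 × 2.738) × 0.85 = 7700.0 / 197.14 × 0.85 ≈ 33.2 mL/min
CrCl ≈ 33 mL/min → bracket 10–39 mL/min.
Dose for this bracket: 20 mg.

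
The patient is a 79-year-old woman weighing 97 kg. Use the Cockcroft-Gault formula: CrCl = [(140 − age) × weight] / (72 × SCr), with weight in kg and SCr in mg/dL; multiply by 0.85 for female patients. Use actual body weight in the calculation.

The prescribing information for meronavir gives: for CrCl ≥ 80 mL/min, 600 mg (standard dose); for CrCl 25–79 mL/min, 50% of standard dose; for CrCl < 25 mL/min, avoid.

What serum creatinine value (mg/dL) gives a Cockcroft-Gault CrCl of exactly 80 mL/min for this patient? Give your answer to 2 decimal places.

0.87 mg/dL

Standard dose requires CrCl ≥ 80 mL/min.
Set (140 − 79) × 97 × 0.85 / (72 × SCr) = 80
SCr = (140 − 79) × 97 × 0.85 / (72 × 80) = 0.873 mg/dL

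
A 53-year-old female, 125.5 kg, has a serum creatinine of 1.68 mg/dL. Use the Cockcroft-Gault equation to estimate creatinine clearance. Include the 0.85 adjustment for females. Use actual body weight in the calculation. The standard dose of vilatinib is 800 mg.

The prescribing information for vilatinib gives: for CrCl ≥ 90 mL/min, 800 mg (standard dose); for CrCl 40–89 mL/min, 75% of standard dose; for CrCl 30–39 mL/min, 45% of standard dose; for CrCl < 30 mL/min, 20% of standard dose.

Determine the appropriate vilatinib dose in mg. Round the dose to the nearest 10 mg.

600 mg

CrCl = (140 − 53) × 125.5 / (72 × 1.68) × 0.85 = 10918.5 / 120.96 × 0.85 ≈ 76.7 mL/min
CrCl ≈ 77 mL/min → bracket 40–89 mL/min.
75% of 800 mg = 600 mg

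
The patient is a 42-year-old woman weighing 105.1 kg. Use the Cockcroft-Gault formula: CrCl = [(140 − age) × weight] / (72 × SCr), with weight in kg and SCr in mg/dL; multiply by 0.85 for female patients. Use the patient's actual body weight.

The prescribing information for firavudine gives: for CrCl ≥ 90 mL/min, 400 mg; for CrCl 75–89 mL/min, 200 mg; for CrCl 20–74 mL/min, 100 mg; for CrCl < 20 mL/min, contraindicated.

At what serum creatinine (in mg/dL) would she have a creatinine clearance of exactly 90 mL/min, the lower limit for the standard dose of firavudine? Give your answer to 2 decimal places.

Standard dose requires CrCl ≥ 90 mL/min.
Set (140 − 42) × 105.1 × 0.85 / (72 × SCr) = 90
SCr = (140 − 42) × 105.1 × 0.85 / (72 × 90) = 1.351 mg/dL

1.35 mg/dL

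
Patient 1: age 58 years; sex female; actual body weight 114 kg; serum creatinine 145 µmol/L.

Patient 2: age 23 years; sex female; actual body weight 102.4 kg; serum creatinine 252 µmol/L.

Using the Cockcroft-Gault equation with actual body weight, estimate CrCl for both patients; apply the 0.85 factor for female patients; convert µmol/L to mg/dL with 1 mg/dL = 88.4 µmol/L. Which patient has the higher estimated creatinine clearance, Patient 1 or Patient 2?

Patient 1: SCr = 145 / 88.4 = 1.64 mg/dL
Patient 1: CrCl = (140 − 58) × 114 / (72 × 1.64) × 0.85 = 9348.0 / 118.08 × 0.85 ≈ 67.3 mL/min
Patient 2: SCr = 252 / 88.4 = 2.851 mg/dL
Patient 2: CrCl = (140 − 23) × 102.4 / (72 × 2.851) × 0.85 = 11980.8 / 205.27 × 0.85 ≈ 49.6 mL/min
67.3 vs 49.6 mL/min → Patient 1 is higher.

Patient 1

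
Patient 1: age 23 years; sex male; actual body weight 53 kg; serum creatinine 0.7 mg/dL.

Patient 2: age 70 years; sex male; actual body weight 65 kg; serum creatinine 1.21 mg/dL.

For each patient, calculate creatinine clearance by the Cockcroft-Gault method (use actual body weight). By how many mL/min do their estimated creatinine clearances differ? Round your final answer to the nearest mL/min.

Patient 1: CrCl = (140 − 23) × 53 / (72 × 0.7) = 6201.0 / 50.40 ≈ 123.0 mL/min
Patient 2: CrCl = (140 − 70) × 65 / (72 × 1.21) = 4550.0 / 87.12 ≈ 52.2 mL/min
|123.0 − 52.2| = 70.8 mL/min

71 mL/min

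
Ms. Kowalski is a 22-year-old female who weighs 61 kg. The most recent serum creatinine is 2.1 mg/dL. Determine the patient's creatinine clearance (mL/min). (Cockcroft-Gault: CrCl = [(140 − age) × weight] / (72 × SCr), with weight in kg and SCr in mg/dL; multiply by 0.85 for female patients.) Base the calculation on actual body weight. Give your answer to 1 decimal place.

40.5 mL/min

CrCl = (140 − 22) × 61 / (72 × 2.1) × 0.85 = 7198.0 / 151.20 × 0.85 ≈ 40.5 mL/min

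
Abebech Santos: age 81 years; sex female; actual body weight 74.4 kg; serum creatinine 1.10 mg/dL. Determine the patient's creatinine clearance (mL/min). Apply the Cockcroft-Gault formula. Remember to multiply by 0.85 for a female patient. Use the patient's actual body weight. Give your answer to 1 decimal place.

CrCl = (140 − 81) × 74.4 / (72 × 1.1) × 0.85 = 4389.6 / 79.20 × 0.85 ≈ 47.1 mL/min

47.1 mL/min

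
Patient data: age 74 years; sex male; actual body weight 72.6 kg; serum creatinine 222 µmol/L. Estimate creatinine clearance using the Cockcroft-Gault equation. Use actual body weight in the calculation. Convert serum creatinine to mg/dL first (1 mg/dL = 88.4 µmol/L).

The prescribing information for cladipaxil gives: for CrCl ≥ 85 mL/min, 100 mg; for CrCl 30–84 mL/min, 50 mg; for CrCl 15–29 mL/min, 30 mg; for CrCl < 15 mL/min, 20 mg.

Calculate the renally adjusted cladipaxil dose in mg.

SCr = 222 / 88.4 = 2.511 mg/dL
CrCl = (140 − 74) × 72.6 / (72 × 2.511) = 4791.6 / 180.79 ≈ 26.5 mL/min
CrCl ≈ 27 mL/min → bracket 15–29 mL/min.
Dose for this bracket: 30 mg.

30 mg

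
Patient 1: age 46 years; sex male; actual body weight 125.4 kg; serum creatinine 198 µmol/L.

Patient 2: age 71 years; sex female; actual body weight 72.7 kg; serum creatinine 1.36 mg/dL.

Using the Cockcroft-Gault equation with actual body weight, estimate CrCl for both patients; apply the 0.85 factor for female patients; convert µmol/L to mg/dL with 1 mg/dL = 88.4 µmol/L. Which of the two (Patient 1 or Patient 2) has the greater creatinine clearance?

Patient 1

Patient 1: SCr = 198 / 88.4 = 2.24 mg/dL
Patient 1: CrCl = (140 − 46) × 125.4 / (72 × 2.24) = 11787.6 / 161.28 ≈ 73.1 mL/min
Patient 2: CrCl = (140 − 71) × 72.7 / (72 × 1.36) × 0.85 = 5016.3 / 97.92 × 0.85 ≈ 43.5 mL/min
73.1 vs 43.5 mL/min → Patient 1 is higher.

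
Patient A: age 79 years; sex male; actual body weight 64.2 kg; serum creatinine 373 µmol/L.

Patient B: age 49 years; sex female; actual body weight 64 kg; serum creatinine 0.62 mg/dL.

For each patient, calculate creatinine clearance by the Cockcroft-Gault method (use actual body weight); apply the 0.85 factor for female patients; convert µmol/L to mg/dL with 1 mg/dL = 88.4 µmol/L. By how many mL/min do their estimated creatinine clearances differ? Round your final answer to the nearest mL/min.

98 mL/min

Patient A: SCr = 373 / 88.4 = 4.219 mg/dL
Patient A: CrCl = (140 − 79) × 64.2 / (72 × 4.219) = 3916.2 / 303.77 ≈ 12.9 mL/min
Patient B: CrCl = (140 − 49) × 64 / (72 × 0.62) × 0.85 = 5824.0 / 44.64 × 0.85 ≈ 110.9 mL/min
|12.9 − 110.9| = 98.0 mL/min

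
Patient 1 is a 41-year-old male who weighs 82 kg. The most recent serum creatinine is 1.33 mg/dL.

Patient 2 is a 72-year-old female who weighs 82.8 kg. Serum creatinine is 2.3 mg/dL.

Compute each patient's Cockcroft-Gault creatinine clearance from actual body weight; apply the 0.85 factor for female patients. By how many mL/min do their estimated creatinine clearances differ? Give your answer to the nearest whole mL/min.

Patient 1: CrCl = (140 − 41) × 82 / (72 × 1.33) = 8118.0 / 95.76 ≈ 84.8 mL/min
Patient 2: CrCl = (140 − 72) × 82.8 / (72 × 2.3) × 0.85 = 5630.4 / 165.60 × 0.85 ≈ 28.9 mL/min
|84.8 − 28.9| = 55.9 mL/min

56 mL/min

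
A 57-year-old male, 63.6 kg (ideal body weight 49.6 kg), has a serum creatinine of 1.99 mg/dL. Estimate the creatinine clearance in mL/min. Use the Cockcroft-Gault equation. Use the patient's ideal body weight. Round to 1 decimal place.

28.7 mL/min

CrCl = (140 − 57) × 49.6 / (72 × 1.99) = 4116.8 / 143.28 ≈ 28.7 mL/min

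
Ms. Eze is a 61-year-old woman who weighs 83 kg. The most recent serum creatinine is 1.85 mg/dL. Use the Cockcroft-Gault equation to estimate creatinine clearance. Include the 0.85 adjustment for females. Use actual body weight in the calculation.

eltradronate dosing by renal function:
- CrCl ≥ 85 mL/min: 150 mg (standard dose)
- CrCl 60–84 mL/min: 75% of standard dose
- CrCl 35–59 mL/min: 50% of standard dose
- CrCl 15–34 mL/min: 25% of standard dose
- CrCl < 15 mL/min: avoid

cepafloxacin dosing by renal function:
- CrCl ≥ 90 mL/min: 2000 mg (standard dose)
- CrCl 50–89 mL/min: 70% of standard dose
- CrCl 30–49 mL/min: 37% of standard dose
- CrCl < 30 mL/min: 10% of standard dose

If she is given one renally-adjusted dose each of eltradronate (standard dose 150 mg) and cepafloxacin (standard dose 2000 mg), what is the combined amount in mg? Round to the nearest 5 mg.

CrCl = (140 − 61) × 83 / (72 × 1.85) × 0.85 = 6557.0 / 133.20 × 0.85 ≈ 41.8 mL/min
CrCl ≈ 42 mL/min.
eltradronate: 35–59 mL/min → 50% of 150 mg = 75 mg.
cepafloxacin: 30–49 mL/min → 37% of 2000 mg = 740 mg.
Total = 75 + 740 = 815 mg.

815 mg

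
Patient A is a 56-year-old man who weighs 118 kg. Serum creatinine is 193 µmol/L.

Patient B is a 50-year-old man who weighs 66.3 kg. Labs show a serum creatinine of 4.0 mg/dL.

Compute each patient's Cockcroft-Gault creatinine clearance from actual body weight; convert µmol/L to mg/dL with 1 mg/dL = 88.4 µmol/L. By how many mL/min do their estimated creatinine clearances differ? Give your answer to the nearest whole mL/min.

42 mL/min

Patient A: SCr = 193 / 88.4 = 2.183 mg/dL
Patient A: CrCl = (140 − 56) × 118 / (72 × 2.183) = 9912.0 / 157.18 ≈ 63.1 mL/min
Patient B: CrCl = (140 − 50) × 66.3 / (72 × 4) = 5967.0 / 288.00 ≈ 20.7 mL/min
|63.1 − 20.7| = 42.4 mL/min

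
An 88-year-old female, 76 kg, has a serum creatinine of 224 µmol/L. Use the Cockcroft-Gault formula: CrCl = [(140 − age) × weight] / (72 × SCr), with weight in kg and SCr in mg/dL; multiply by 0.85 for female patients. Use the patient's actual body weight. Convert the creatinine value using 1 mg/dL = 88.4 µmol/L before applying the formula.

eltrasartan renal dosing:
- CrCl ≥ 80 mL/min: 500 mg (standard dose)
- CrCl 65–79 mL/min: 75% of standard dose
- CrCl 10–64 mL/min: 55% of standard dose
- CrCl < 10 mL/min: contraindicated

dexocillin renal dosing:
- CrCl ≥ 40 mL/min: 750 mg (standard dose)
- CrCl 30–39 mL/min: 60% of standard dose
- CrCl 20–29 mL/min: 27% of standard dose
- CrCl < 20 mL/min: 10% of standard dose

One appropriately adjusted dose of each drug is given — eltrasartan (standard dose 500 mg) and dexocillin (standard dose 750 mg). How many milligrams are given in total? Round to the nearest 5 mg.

SCr = 224 / 88.4 = 2.534 mg/dL
CrCl = (140 − 88) × 76 / (72 × 2.534) × 0.85 = 3952.0 / 182.45 × 0.85 ≈ 18.4 mL/min
CrCl ≈ 18 mL/min.
eltrasartan: 10–64 mL/min → 55% of 500 mg = 275 mg.
dexocillin: < 20 mL/min → 10% of 750 mg = 75 mg.
Total = 275 + 75 = 350 mg.

350 mg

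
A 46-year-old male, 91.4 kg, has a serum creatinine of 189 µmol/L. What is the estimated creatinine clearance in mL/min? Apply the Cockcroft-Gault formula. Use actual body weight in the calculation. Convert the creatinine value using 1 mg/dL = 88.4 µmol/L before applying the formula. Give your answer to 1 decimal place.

55.8 mL/min

SCr = 189 / 88.4 = 2.138 mg/dL
CrCl = (140 − 46) × 91.4 / (72 × 2.138) = 8591.6 / 153.94 ≈ 55.8 mL/min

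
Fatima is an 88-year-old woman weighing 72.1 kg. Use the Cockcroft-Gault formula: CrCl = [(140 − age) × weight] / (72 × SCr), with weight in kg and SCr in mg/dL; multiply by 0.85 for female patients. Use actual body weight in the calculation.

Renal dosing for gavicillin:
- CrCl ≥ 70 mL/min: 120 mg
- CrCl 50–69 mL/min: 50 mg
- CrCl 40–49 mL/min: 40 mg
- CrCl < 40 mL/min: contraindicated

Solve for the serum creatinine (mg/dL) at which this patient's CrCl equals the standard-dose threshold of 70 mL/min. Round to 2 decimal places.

0.63 mg/dL

Standard dose requires CrCl ≥ 70 mL/min.
Set (140 − 88) × 72.1 × 0.85 / (72 × SCr) = 70
SCr = (140 − 88) × 72.1 × 0.85 / (72 × 70) = 0.632 mg/dL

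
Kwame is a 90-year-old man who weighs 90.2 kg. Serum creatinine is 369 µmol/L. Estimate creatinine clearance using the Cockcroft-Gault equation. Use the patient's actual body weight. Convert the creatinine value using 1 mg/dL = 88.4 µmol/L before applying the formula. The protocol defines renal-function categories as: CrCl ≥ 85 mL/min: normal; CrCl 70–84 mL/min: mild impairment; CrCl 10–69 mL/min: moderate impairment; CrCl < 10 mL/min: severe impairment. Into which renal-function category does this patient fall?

moderate impairment

SCr = 369 / 88.4 = 4.174 mg/dL
CrCl = (140 − 90) × 90.2 / (72 × 4.174) = 4510.0 / 300.53 ≈ 15.0 mL/min
15 mL/min falls in the 'moderate impairment' range.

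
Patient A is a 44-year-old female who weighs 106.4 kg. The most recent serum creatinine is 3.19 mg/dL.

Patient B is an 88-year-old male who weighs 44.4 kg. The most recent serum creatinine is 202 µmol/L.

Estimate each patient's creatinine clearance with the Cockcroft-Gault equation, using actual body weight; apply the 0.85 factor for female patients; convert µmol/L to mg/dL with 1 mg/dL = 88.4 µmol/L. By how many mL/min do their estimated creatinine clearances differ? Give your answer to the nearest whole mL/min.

Patient A: CrCl = (140 − 44) × 106.4 / (72 × 3.19) × 0.85 = 10214.4 / 229.68 × 0.85 ≈ 37.8 mL/min
Patient B: SCr = 202 / 88.4 = 2.285 mg/dL
Patient B: CrCl = (140 − 88) × 44.4 / (72 × 2.285) = 2308.8 / 164.52 ≈ 14.0 mL/min
|37.8 − 14.0| = 23.8 mL/min

24 mL/min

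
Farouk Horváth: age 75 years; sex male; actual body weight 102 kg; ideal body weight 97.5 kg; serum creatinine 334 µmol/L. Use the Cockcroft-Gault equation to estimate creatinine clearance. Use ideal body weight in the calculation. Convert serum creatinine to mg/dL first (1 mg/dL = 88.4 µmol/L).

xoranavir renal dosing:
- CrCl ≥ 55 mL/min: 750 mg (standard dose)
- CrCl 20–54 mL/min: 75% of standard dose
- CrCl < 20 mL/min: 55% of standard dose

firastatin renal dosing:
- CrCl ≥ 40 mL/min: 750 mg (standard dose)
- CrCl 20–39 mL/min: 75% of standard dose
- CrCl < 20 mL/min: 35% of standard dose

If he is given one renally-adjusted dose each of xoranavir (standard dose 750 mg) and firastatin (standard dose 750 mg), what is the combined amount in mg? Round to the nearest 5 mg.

1125 mg

SCr = 334 / 88.4 = 3.778 mg/dL
CrCl = (140 − 75) × 97.5 / (72 × 3.778) = 6337.5 / 272.02 ≈ 23.3 mL/min
CrCl ≈ 23 mL/min.
xoranavir: 20–54 mL/min → 75% of 750 mg = 562.5 mg.
firastatin: 20–39 mL/min → 75% of 750 mg = 562.5 mg.
Total = 562.5 + 562.5 = 1125 mg.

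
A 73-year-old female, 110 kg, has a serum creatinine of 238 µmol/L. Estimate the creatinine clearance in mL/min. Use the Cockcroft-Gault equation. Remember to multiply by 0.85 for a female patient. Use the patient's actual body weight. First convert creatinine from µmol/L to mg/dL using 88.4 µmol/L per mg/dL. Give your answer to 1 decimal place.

32.3 mL/min

SCr = 238 / 88.4 = 2.692 mg/dL
CrCl = (140 − 73) × 110 / (72 × 2.692) × 0.85 = 7370.0 / 193.82 × 0.85 ≈ 32.3 mL/min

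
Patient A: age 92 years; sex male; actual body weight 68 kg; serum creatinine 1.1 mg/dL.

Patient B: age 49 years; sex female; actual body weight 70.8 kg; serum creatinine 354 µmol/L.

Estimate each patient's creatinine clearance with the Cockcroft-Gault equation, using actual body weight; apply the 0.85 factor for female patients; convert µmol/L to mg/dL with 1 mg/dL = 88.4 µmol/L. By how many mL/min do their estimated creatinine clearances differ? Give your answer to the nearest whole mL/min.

22 mL/min

Patient A: CrCl = (140 − 92) × 68 / (72 × 1.1) = 3264.0 / 79.20 ≈ 41.2 mL/min
Patient B: SCr = 354 / 88.4 = 4.005 mg/dL
Patient B: CrCl = (140 − 49) × 70.8 / (72 × 4.005) × 0.85 = 6442.8 / 288.36 × 0.85 ≈ 19.0 mL/min
|41.2 − 19.0| = 22.2 mL/min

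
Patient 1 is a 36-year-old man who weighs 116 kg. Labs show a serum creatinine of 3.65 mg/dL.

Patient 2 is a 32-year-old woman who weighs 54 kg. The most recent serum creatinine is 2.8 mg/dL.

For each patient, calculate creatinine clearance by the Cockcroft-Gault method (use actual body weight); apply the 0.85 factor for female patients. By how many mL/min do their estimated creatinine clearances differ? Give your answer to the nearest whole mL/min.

21 mL/min

Patient 1: CrCl = (140 − 36) × 116 / (72 × 3.65) = 12064.0 / 262.80 ≈ 45.9 mL/min
Patient 2: CrCl = (140 − 32) × 54 / (72 × 2.8) × 0.85 = 5832.0 / 201.60 × 0.85 ≈ 24.6 mL/min
|45.9 − 24.6| = 21.3 mL/min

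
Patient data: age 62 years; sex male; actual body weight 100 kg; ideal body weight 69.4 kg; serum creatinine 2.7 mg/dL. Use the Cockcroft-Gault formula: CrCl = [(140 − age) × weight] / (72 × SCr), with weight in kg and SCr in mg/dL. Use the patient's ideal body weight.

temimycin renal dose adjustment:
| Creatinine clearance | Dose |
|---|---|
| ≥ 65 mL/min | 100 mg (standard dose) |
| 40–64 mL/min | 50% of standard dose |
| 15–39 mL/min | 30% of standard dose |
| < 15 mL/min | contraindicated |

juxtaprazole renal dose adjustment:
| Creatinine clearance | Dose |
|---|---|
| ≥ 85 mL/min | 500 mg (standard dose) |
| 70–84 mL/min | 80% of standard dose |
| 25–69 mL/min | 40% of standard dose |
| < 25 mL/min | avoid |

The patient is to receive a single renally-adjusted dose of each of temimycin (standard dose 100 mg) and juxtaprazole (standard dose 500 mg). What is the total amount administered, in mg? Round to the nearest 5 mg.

230 mg

CrCl = (140 − 62) × 69.4 / (72 × 2.7) = 5413.2 / 194.40 ≈ 27.8 mL/min
CrCl ≈ 28 mL/min.
temimycin: 15–39 mL/min → 30% of 100 mg = 30 mg.
juxtaprazole: 25–69 mL/min → 40% of 500 mg = 200 mg.
Total = 30 + 200 = 230 mg.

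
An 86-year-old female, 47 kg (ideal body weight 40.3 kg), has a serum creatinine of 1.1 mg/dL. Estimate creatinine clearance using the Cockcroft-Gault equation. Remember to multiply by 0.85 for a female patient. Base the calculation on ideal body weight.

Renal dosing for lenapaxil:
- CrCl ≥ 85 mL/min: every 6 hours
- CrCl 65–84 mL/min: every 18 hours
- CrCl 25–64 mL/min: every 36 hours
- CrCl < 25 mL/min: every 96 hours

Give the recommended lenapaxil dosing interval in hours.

every 96 hours

CrCl = (140 − 86) × 40.3 / (72 × 1.1) × 0.85 = 2176.2 / 79.20 × 0.85 ≈ 23.4 mL/min
CrCl ≈ 23 mL/min → bracket < 25 mL/min → every 96 hours.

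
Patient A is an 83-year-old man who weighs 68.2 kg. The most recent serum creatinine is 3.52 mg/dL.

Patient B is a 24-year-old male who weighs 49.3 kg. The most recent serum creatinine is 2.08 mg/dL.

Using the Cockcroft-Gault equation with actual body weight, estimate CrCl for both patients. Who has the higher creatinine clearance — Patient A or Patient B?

Patient B

Patient A: CrCl = (140 − 83) × 68.2 / (72 × 3.52) = 3887.4 / 253.44 ≈ 15.3 mL/min
Patient B: CrCl = (140 − 24) × 49.3 / (72 × 2.08) = 5718.8 / 149.76 ≈ 38.2 mL/min
15.3 vs 38.2 mL/min → Patient B is higher.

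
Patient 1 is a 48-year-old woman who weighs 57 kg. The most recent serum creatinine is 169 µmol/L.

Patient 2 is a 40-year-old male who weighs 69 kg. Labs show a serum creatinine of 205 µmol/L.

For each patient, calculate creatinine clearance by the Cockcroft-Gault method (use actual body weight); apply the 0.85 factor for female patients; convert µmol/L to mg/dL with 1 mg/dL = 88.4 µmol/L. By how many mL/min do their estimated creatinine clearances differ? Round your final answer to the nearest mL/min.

Patient 1: SCr = 169 / 88.4 = 1.912 mg/dL
Patient 1: CrCl = (140 − 48) × 57 / (72 × 1.912) × 0.85 = 5244.0 / 137.66 × 0.85 ≈ 32.4 mL/min
Patient 2: SCr = 205 / 88.4 = 2.319 mg/dL
Patient 2: CrCl = (140 − 40) × 69 / (72 × 2.319) = 6900.0 / 166.97 ≈ 41.3 mL/min
|32.4 − 41.3| = 8.9 mL/min

9 mL/min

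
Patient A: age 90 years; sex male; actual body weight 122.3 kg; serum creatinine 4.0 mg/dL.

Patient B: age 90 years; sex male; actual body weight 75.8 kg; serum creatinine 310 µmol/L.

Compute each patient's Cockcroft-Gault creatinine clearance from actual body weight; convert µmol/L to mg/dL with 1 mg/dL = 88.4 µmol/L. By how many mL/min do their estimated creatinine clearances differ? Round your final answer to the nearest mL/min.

6 mL/min

Patient A: CrCl = (140 − 90) × 122.3 / (72 × 4) = 6115.0 / 288.00 ≈ 21.2 mL/min
Patient B: SCr = 310 / 88.4 = 3.507 mg/dL
Patient B: CrCl = (140 − 90) × 75.8 / (72 × 3.507) = 3790.0 / 252.50 ≈ 15.0 mL/min
|21.2 − 15.0| = 6.2 mL/min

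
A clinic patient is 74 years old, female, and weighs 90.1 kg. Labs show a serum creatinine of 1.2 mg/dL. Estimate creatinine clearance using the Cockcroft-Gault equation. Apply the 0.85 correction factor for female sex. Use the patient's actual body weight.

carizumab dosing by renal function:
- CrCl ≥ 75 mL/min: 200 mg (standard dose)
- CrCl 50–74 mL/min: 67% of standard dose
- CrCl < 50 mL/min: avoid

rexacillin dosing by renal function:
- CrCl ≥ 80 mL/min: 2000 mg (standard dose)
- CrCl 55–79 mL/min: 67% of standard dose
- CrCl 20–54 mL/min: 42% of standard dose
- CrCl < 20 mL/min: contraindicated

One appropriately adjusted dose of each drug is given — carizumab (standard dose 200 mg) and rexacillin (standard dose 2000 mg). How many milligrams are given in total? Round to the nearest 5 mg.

1475 mg

CrCl = (140 − 74) × 90.1 / (72 × 1.2) × 0.85 = 5946.6 / 86.40 × 0.85 ≈ 58.5 mL/min
CrCl ≈ 59 mL/min.
carizumab: 50–74 mL/min → 67% of 200 mg = 134 mg.
rexacillin: 55–79 mL/min → 67% of 2000 mg = 1340 mg.
Total = 134 + 1340 = 1474 mg.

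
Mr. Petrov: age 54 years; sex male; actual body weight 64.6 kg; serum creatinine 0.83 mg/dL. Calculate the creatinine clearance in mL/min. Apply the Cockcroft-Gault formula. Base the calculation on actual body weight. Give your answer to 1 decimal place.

CrCl = (140 − 54) × 64.6 / (72 × 0.83) = 5555.6 / 59.76 ≈ 93.0 mL/min

93.0 mL/min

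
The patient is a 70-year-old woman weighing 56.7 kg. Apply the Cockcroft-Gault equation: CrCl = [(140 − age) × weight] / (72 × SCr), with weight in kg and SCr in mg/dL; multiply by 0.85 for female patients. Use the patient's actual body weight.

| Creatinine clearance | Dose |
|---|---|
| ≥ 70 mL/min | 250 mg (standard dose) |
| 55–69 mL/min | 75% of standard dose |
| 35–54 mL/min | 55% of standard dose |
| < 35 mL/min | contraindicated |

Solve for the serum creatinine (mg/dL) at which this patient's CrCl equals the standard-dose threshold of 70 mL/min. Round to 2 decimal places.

Standard dose requires CrCl ≥ 70 mL/min.
Set (140 − 70) × 56.7 × 0.85 / (72 × SCr) = 70
SCr = (140 − 70) × 56.7 × 0.85 / (72 × 70) = 0.669 mg/dL

0.67 mg/dL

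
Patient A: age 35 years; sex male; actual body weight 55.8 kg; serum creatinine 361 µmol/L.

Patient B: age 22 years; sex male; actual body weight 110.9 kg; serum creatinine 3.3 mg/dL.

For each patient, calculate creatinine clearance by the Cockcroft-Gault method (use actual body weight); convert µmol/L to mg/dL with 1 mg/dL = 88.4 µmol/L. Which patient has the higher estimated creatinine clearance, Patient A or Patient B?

Patient B

Patient A: SCr = 361 / 88.4 = 4.084 mg/dL
Patient A: CrCl = (140 − 35) × 55.8 / (72 × 4.084) = 5859.0 / 294.05 ≈ 19.9 mL/min
Patient B: CrCl = (140 − 22) × 110.9 / (72 × 3.3) = 13086.2 / 237.60 ≈ 55.1 mL/min
19.9 vs 55.1 mL/min → Patient B is higher.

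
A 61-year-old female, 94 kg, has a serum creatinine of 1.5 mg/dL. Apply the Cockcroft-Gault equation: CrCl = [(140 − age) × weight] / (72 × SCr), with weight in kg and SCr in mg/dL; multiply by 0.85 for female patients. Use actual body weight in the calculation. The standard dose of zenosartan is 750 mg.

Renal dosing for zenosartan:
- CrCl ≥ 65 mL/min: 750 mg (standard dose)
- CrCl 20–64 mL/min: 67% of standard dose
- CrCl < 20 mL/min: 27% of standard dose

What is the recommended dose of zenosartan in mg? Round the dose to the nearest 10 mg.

500 mg

CrCl = (140 − 61) × 94 / (72 × 1.5) × 0.85 = 7426.0 / 108.00 × 0.85 ≈ 58.4 mL/min
CrCl ≈ 58 mL/min → bracket 20–64 mL/min.
67% of 750 mg = 502.5 mg → 500 mg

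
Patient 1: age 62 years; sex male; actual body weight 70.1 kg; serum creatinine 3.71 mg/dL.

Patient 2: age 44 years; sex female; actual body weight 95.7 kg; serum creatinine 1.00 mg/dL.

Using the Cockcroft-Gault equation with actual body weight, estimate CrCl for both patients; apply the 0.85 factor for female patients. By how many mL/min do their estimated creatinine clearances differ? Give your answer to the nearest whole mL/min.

Patient 1: CrCl = (140 − 62) × 70.1 / (72 × 3.71) = 5467.8 / 267.12 ≈ 20.5 mL/min
Patient 2: CrCl = (140 − 44) × 95.7 / (72 × 1) × 0.85 = 9187.2 / 72.00 × 0.85 ≈ 108.5 mL/min
|20.5 − 108.5| = 88.0 mL/min

88 mL/min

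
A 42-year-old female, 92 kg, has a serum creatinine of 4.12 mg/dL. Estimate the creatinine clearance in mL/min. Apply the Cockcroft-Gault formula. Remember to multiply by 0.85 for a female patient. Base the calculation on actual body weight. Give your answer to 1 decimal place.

25.8 mL/min

CrCl = (140 − 42) × 92 / (72 × 4.12) × 0.85 = 9016.0 / 296.64 × 0.85 ≈ 25.8 mL/min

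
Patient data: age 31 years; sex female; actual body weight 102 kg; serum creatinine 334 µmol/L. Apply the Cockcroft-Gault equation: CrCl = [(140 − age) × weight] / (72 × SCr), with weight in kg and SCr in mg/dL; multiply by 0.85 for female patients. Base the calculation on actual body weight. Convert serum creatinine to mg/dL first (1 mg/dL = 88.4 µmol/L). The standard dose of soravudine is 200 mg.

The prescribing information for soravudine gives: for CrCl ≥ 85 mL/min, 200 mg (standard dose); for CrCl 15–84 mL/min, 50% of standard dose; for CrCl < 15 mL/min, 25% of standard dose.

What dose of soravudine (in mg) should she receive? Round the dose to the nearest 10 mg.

SCr = 334 / 88.4 = 3.778 mg/dL
CrCl = (140 − 31) × 102 / (72 × 3.778) × 0.85 = 11118.0 / 272.02 × 0.85 ≈ 34.7 mL/min
CrCl ≈ 35 mL/min → bracket 15–84 mL/min.
50% of 200 mg = 100 mg

100 mg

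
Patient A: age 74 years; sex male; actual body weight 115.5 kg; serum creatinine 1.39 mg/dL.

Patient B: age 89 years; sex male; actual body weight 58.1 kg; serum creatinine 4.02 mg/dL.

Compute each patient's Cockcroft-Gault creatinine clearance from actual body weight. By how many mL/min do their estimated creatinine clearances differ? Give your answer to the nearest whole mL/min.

66 mL/min

Patient A: CrCl = (140 − 74) × 115.5 / (72 × 1.39) = 7623.0 / 100.08 ≈ 76.2 mL/min
Patient B: CrCl = (140 − 89) × 58.1 / (72 × 4.02) = 2963.1 / 289.44 ≈ 10.2 mL/min
|76.2 − 10.2| = 66.0 mL/min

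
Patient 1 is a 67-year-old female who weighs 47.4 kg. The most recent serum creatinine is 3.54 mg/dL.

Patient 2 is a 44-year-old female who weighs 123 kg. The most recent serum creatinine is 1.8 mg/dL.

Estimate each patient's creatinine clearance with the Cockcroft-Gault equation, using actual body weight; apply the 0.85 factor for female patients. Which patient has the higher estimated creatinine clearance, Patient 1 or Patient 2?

Patient 1: CrCl = (140 − 67) × 47.4 / (72 × 3.54) × 0.85 = 3460.2 / 254.88 × 0.85 ≈ 11.5 mL/min
Patient 2: CrCl = (140 − 44) × 123 / (72 × 1.8) × 0.85 = 11808.0 / 129.60 × 0.85 ≈ 77.4 mL/min
11.5 vs 77.4 mL/min → Patient 2 is higher.

Patient 2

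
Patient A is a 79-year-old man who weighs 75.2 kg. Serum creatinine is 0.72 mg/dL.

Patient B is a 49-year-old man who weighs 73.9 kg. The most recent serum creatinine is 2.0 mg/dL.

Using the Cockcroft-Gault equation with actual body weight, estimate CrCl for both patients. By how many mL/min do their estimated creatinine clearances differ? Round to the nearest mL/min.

42 mL/min

Patient A: CrCl = (140 − 79) × 75.2 / (72 × 0.72) = 4587.2 / 51.84 ≈ 88.5 mL/min
Patient B: CrCl = (140 − 49) × 73.9 / (72 × 2) = 6724.9 / 144.00 ≈ 46.7 mL/min
|88.5 − 46.7| = 41.8 mL/min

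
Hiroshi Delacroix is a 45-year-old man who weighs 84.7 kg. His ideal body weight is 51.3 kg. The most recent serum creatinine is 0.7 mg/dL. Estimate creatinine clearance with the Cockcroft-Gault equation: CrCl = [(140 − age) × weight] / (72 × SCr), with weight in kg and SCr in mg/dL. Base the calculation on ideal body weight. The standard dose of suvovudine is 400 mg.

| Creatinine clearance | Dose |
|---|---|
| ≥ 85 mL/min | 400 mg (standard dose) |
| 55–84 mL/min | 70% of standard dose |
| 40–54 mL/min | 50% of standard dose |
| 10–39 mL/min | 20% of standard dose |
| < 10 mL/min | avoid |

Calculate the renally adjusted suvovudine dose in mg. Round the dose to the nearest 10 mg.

CrCl = (140 − 45) × 51.3 / (72 × 0.7) = 4873.5 / 50.40 ≈ 96.7 mL/min
CrCl ≈ 97 mL/min → bracket ≥ 85 mL/min.
100% of 400 mg = 400 mg

400 mg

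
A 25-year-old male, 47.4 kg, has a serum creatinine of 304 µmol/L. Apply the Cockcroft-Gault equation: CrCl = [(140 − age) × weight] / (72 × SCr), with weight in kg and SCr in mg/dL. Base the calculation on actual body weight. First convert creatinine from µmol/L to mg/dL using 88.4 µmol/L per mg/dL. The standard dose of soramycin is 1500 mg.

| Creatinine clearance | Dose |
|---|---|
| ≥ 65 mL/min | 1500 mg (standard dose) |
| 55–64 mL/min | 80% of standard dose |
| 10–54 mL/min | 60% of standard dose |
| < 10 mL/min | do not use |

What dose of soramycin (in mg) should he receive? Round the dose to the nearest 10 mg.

900 mg

SCr = 304 / 88.4 = 3.439 mg/dL
CrCl = (140 − 25) × 47.4 / (72 × 3.439) = 5451.0 / 247.61 ≈ 22.0 mL/min
CrCl ≈ 22 mL/min → bracket 10–54 mL/min.
60% of 1500 mg = 900 mg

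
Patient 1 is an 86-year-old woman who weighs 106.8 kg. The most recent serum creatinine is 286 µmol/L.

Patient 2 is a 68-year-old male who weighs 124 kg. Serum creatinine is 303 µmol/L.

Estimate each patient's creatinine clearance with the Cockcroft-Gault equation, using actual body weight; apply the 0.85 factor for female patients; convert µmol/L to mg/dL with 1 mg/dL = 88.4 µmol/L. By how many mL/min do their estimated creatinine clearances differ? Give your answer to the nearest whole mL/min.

Patient 1: SCr = 286 / 88.4 = 3.235 mg/dL
Patient 1: CrCl = (140 − 86) × 106.8 / (72 × 3.235) × 0.85 = 5767.2 / 232.92 × 0.85 ≈ 21.0 mL/min
Patient 2: SCr = 303 / 88.4 = 3.428 mg/dL
Patient 2: CrCl = (140 − 68) × 124 / (72 × 3.428) = 8928.0 / 246.82 ≈ 36.2 mL/min
|21.0 − 36.2| = 15.2 mL/min

15 mL/min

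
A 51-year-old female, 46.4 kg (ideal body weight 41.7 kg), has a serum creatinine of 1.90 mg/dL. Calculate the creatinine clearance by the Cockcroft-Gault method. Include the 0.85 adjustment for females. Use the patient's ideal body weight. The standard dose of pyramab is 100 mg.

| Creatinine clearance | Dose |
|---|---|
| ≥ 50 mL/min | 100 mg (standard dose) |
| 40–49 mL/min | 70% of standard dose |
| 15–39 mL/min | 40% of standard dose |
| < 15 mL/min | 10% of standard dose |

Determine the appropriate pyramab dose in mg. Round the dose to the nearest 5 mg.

40 mg

CrCl = (140 − 51) × 41.7 / (72 × 1.9) × 0.85 = 3711.3 / 136.80 × 0.85 ≈ 23.1 mL/min
CrCl ≈ 23 mL/min → bracket 15–39 mL/min.
40% of 100 mg = 40 mg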